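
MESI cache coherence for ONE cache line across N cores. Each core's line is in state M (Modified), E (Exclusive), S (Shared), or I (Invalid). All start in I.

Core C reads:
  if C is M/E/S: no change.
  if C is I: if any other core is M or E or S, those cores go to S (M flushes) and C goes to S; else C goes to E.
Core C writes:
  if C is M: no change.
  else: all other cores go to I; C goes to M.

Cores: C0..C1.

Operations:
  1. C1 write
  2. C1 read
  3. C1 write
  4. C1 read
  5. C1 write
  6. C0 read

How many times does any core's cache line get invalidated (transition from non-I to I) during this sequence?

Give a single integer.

Op 1: C1 write [C1 write: invalidate none -> C1=M] -> [I,M] (invalidations this op: 0; running total: 0)
Op 2: C1 read [C1 read: already in M, no change] -> [I,M] (invalidations this op: 0; running total: 0)
Op 3: C1 write [C1 write: already M (modified), no change] -> [I,M] (invalidations this op: 0; running total: 0)
Op 4: C1 read [C1 read: already in M, no change] -> [I,M] (invalidations this op: 0; running total: 0)
Op 5: C1 write [C1 write: already M (modified), no change] -> [I,M] (invalidations this op: 0; running total: 0)
Op 6: C0 read [C0 read from I: others=['C1=M'] -> C0=S, others downsized to S] -> [S,S] (invalidations this op: 0; running total: 0)

Answer: 0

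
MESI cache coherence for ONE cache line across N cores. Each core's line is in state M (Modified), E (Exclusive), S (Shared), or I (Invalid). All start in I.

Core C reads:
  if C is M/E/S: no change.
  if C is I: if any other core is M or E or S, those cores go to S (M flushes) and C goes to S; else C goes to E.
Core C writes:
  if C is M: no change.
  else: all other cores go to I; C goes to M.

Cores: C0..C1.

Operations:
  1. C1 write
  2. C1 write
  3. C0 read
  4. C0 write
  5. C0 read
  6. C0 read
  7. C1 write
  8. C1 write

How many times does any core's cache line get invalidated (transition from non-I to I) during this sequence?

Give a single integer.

Answer: 2

Derivation:
Op 1: C1 write [C1 write: invalidate none -> C1=M] -> [I,M] (invalidations this op: 0; running total: 0)
Op 2: C1 write [C1 write: already M (modified), no change] -> [I,M] (invalidations this op: 0; running total: 0)
Op 3: C0 read [C0 read from I: others=['C1=M'] -> C0=S, others downsized to S] -> [S,S] (invalidations this op: 0; running total: 0)
Op 4: C0 write [C0 write: invalidate ['C1=S'] -> C0=M] -> [M,I] (invalidations this op: 1; running total: 1)
Op 5: C0 read [C0 read: already in M, no change] -> [M,I] (invalidations this op: 0; running total: 1)
Op 6: C0 read [C0 read: already in M, no change] -> [M,I] (invalidations this op: 0; running total: 1)
Op 7: C1 write [C1 write: invalidate ['C0=M'] -> C1=M] -> [I,M] (invalidations this op: 1; running total: 2)
Op 8: C1 write [C1 write: already M (modified), no change] -> [I,M] (invalidations this op: 0; running total: 2)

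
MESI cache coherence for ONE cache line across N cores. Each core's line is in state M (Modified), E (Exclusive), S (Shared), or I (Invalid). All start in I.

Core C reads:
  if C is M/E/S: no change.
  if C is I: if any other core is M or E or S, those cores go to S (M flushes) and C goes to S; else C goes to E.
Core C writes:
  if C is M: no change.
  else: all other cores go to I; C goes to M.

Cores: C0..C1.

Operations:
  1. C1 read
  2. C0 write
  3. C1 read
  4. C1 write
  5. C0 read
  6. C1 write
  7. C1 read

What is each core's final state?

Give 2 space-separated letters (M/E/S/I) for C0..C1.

Op 1: C1 read [C1 read from I: no other sharers -> C1=E (exclusive)] -> [I,E]
Op 2: C0 write [C0 write: invalidate ['C1=E'] -> C0=M] -> [M,I]
Op 3: C1 read [C1 read from I: others=['C0=M'] -> C1=S, others downsized to S] -> [S,S]
Op 4: C1 write [C1 write: invalidate ['C0=S'] -> C1=M] -> [I,M]
Op 5: C0 read [C0 read from I: others=['C1=M'] -> C0=S, others downsized to S] -> [S,S]
Op 6: C1 write [C1 write: invalidate ['C0=S'] -> C1=M] -> [I,M]
Op 7: C1 read [C1 read: already in M, no change] -> [I,M]

Answer: I M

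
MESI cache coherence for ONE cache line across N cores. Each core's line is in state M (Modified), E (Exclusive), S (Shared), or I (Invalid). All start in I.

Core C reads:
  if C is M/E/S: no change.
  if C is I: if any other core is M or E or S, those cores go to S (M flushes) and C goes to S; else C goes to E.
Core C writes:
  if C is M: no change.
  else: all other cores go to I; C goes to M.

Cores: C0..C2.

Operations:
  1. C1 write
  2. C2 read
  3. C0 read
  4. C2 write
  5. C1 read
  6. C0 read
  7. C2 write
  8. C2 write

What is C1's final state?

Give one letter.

Answer: I

Derivation:
Op 1: C1 write [C1 write: invalidate none -> C1=M] -> [I,M,I]
Op 2: C2 read [C2 read from I: others=['C1=M'] -> C2=S, others downsized to S] -> [I,S,S]
Op 3: C0 read [C0 read from I: others=['C1=S', 'C2=S'] -> C0=S, others downsized to S] -> [S,S,S]
Op 4: C2 write [C2 write: invalidate ['C0=S', 'C1=S'] -> C2=M] -> [I,I,M]
Op 5: C1 read [C1 read from I: others=['C2=M'] -> C1=S, others downsized to S] -> [I,S,S]
Op 6: C0 read [C0 read from I: others=['C1=S', 'C2=S'] -> C0=S, others downsized to S] -> [S,S,S]
Op 7: C2 write [C2 write: invalidate ['C0=S', 'C1=S'] -> C2=M] -> [I,I,M]
Op 8: C2 write [C2 write: already M (modified), no change] -> [I,I,M]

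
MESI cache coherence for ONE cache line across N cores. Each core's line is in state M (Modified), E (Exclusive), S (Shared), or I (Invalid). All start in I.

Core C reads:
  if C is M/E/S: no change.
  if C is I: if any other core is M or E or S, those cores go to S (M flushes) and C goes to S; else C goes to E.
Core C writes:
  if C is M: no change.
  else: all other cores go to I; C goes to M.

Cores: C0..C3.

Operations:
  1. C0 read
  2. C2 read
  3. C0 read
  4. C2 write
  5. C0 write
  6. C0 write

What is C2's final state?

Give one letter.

Op 1: C0 read [C0 read from I: no other sharers -> C0=E (exclusive)] -> [E,I,I,I]
Op 2: C2 read [C2 read from I: others=['C0=E'] -> C2=S, others downsized to S] -> [S,I,S,I]
Op 3: C0 read [C0 read: already in S, no change] -> [S,I,S,I]
Op 4: C2 write [C2 write: invalidate ['C0=S'] -> C2=M] -> [I,I,M,I]
Op 5: C0 write [C0 write: invalidate ['C2=M'] -> C0=M] -> [M,I,I,I]
Op 6: C0 write [C0 write: already M (modified), no change] -> [M,I,I,I]

Answer: I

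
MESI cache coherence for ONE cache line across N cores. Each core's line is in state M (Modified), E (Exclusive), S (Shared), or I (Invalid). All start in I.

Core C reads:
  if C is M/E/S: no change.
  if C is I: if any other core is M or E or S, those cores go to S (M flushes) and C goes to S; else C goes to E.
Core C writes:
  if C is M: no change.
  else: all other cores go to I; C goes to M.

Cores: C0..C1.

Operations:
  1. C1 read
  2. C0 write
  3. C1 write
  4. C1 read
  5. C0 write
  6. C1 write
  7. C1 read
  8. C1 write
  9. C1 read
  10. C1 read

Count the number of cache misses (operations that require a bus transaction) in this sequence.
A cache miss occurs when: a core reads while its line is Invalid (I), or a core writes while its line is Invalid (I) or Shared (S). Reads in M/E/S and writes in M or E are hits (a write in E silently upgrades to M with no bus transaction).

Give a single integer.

Op 1: C1 read [C1 read from I: no other sharers -> C1=E (exclusive)] -> [I,E] [MISS #1: read from I]
Op 2: C0 write [C0 write: invalidate ['C1=E'] -> C0=M] -> [M,I] [MISS #2: write from I]
Op 3: C1 write [C1 write: invalidate ['C0=M'] -> C1=M] -> [I,M] [MISS #3: write from I]
Op 4: C1 read [C1 read: already in M, no change] -> [I,M] [hit: read from M]
Op 5: C0 write [C0 write: invalidate ['C1=M'] -> C0=M] -> [M,I] [MISS #4: write from I]
Op 6: C1 write [C1 write: invalidate ['C0=M'] -> C1=M] -> [I,M] [MISS #5: write from I]
Op 7: C1 read [C1 read: already in M, no change] -> [I,M] [hit: read from M]
Op 8: C1 write [C1 write: already M (modified), no change] -> [I,M] [hit: write from M]
Op 9: C1 read [C1 read: already in M, no change] -> [I,M] [hit: read from M]
Op 10: C1 read [C1 read: already in M, no change] -> [I,M] [hit: read from M]

Answer: 5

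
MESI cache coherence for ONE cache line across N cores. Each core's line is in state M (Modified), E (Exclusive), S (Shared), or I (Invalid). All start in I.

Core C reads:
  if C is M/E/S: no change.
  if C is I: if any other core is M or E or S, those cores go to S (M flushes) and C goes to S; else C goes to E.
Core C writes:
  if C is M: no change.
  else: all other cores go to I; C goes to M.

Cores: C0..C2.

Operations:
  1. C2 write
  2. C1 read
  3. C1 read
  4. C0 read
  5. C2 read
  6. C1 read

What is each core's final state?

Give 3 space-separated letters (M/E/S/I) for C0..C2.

Answer: S S S

Derivation:
Op 1: C2 write [C2 write: invalidate none -> C2=M] -> [I,I,M]
Op 2: C1 read [C1 read from I: others=['C2=M'] -> C1=S, others downsized to S] -> [I,S,S]
Op 3: C1 read [C1 read: already in S, no change] -> [I,S,S]
Op 4: C0 read [C0 read from I: others=['C1=S', 'C2=S'] -> C0=S, others downsized to S] -> [S,S,S]
Op 5: C2 read [C2 read: already in S, no change] -> [S,S,S]
Op 6: C1 read [C1 read: already in S, no change] -> [S,S,S]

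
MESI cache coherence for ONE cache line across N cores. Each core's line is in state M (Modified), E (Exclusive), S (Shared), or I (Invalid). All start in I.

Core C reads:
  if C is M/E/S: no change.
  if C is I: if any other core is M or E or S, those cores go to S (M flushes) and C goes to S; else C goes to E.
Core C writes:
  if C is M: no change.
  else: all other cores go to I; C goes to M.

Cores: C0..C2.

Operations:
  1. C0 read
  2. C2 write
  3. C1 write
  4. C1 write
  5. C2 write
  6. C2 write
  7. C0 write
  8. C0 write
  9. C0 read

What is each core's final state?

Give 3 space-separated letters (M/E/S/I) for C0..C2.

Answer: M I I

Derivation:
Op 1: C0 read [C0 read from I: no other sharers -> C0=E (exclusive)] -> [E,I,I]
Op 2: C2 write [C2 write: invalidate ['C0=E'] -> C2=M] -> [I,I,M]
Op 3: C1 write [C1 write: invalidate ['C2=M'] -> C1=M] -> [I,M,I]
Op 4: C1 write [C1 write: already M (modified), no change] -> [I,M,I]
Op 5: C2 write [C2 write: invalidate ['C1=M'] -> C2=M] -> [I,I,M]
Op 6: C2 write [C2 write: already M (modified), no change] -> [I,I,M]
Op 7: C0 write [C0 write: invalidate ['C2=M'] -> C0=M] -> [M,I,I]
Op 8: C0 write [C0 write: already M (modified), no change] -> [M,I,I]
Op 9: C0 read [C0 read: already in M, no change] -> [M,I,I]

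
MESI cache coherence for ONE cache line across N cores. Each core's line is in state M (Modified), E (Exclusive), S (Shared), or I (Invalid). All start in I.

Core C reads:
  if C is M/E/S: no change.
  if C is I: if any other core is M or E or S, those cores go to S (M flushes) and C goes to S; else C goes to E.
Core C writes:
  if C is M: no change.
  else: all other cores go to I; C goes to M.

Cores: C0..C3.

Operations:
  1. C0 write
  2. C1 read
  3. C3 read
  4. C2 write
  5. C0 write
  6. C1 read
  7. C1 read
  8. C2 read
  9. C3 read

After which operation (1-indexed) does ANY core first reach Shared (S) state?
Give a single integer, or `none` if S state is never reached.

Answer: 2

Derivation:
Op 1: C0 write [C0 write: invalidate none -> C0=M] -> [M,I,I,I]
Op 2: C1 read [C1 read from I: others=['C0=M'] -> C1=S, others downsized to S] -> [S,S,I,I]
  -> First S state at op 2; remaining ops need not be traced.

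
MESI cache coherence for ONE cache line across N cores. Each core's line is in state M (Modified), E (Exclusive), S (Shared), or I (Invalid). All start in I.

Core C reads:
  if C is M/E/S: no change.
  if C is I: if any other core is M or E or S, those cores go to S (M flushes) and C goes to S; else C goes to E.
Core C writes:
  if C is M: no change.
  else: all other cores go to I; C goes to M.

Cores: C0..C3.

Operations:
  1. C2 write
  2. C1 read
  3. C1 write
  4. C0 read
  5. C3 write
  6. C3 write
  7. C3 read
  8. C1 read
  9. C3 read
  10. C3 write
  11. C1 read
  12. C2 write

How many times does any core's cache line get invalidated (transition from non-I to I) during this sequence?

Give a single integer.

Op 1: C2 write [C2 write: invalidate none -> C2=M] -> [I,I,M,I] (invalidations this op: 0; running total: 0)
Op 2: C1 read [C1 read from I: others=['C2=M'] -> C1=S, others downsized to S] -> [I,S,S,I] (invalidations this op: 0; running total: 0)
Op 3: C1 write [C1 write: invalidate ['C2=S'] -> C1=M] -> [I,M,I,I] (invalidations this op: 1; running total: 1)
Op 4: C0 read [C0 read from I: others=['C1=M'] -> C0=S, others downsized to S] -> [S,S,I,I] (invalidations this op: 0; running total: 1)
Op 5: C3 write [C3 write: invalidate ['C0=S', 'C1=S'] -> C3=M] -> [I,I,I,M] (invalidations this op: 2; running total: 3)
Op 6: C3 write [C3 write: already M (modified), no change] -> [I,I,I,M] (invalidations this op: 0; running total: 3)
Op 7: C3 read [C3 read: already in M, no change] -> [I,I,I,M] (invalidations this op: 0; running total: 3)
Op 8: C1 read [C1 read from I: others=['C3=M'] -> C1=S, others downsized to S] -> [I,S,I,S] (invalidations this op: 0; running total: 3)
Op 9: C3 read [C3 read: already in S, no change] -> [I,S,I,S] (invalidations this op: 0; running total: 3)
Op 10: C3 write [C3 write: invalidate ['C1=S'] -> C3=M] -> [I,I,I,M] (invalidations this op: 1; running total: 4)
Op 11: C1 read [C1 read from I: others=['C3=M'] -> C1=S, others downsized to S] -> [I,S,I,S] (invalidations this op: 0; running total: 4)
Op 12: C2 write [C2 write: invalidate ['C1=S', 'C3=S'] -> C2=M] -> [I,I,M,I] (invalidations this op: 2; running total: 6)

Answer: 6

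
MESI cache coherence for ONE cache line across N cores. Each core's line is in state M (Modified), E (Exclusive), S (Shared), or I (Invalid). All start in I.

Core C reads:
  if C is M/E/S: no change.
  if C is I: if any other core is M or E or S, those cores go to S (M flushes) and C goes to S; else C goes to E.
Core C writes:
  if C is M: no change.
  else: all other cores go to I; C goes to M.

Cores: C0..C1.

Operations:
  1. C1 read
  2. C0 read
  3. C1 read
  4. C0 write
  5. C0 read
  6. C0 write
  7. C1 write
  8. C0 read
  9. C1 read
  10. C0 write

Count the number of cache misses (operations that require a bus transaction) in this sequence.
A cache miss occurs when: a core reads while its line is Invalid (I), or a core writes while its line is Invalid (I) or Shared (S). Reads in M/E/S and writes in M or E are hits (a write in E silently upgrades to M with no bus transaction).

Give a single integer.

Op 1: C1 read [C1 read from I: no other sharers -> C1=E (exclusive)] -> [I,E] [MISS #1: read from I]
Op 2: C0 read [C0 read from I: others=['C1=E'] -> C0=S, others downsized to S] -> [S,S] [MISS #2: read from I]
Op 3: C1 read [C1 read: already in S, no change] -> [S,S] [hit: read from S]
Op 4: C0 write [C0 write: invalidate ['C1=S'] -> C0=M] -> [M,I] [MISS #3: write from S]
Op 5: C0 read [C0 read: already in M, no change] -> [M,I] [hit: read from M]
Op 6: C0 write [C0 write: already M (modified), no change] -> [M,I] [hit: write from M]
Op 7: C1 write [C1 write: invalidate ['C0=M'] -> C1=M] -> [I,M] [MISS #4: write from I]
Op 8: C0 read [C0 read from I: others=['C1=M'] -> C0=S, others downsized to S] -> [S,S] [MISS #5: read from I]
Op 9: C1 read [C1 read: already in S, no change] -> [S,S] [hit: read from S]
Op 10: C0 write [C0 write: invalidate ['C1=S'] -> C0=M] -> [M,I] [MISS #6: write from S]

Answer: 6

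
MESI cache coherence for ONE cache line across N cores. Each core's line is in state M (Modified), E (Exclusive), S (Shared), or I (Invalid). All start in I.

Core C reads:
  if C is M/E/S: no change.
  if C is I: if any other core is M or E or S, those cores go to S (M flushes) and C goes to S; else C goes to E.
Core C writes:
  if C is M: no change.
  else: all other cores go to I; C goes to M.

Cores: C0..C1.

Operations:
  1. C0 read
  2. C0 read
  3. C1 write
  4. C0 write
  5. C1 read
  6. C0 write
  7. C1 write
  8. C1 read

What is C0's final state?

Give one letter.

Answer: I

Derivation:
Op 1: C0 read [C0 read from I: no other sharers -> C0=E (exclusive)] -> [E,I]
Op 2: C0 read [C0 read: already in E, no change] -> [E,I]
Op 3: C1 write [C1 write: invalidate ['C0=E'] -> C1=M] -> [I,M]
Op 4: C0 write [C0 write: invalidate ['C1=M'] -> C0=M] -> [M,I]
Op 5: C1 read [C1 read from I: others=['C0=M'] -> C1=S, others downsized to S] -> [S,S]
Op 6: C0 write [C0 write: invalidate ['C1=S'] -> C0=M] -> [M,I]
Op 7: C1 write [C1 write: invalidate ['C0=M'] -> C1=M] -> [I,M]
Op 8: C1 read [C1 read: already in M, no change] -> [I,M]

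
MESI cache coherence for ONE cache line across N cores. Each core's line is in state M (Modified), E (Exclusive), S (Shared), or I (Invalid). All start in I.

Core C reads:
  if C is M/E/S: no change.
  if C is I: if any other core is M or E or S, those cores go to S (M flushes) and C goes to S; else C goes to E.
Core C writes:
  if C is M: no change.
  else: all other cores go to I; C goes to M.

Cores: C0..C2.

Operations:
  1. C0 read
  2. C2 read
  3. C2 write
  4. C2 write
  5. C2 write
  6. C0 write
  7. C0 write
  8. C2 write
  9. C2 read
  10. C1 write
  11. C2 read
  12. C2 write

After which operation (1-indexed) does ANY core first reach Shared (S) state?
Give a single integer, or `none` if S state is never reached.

Op 1: C0 read [C0 read from I: no other sharers -> C0=E (exclusive)] -> [E,I,I]
Op 2: C2 read [C2 read from I: others=['C0=E'] -> C2=S, others downsized to S] -> [S,I,S]
  -> First S state at op 2; remaining ops need not be traced.

Answer: 2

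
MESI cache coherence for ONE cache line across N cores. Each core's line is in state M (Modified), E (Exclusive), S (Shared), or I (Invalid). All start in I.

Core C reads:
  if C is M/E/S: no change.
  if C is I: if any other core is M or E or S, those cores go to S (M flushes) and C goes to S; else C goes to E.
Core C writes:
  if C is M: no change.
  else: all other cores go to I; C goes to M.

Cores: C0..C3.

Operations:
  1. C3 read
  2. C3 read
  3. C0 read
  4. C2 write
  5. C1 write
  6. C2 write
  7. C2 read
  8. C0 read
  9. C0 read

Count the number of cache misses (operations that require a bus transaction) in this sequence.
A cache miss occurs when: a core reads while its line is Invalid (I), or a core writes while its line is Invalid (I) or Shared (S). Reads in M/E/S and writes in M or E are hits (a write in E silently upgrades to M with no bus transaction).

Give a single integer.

Answer: 6

Derivation:
Op 1: C3 read [C3 read from I: no other sharers -> C3=E (exclusive)] -> [I,I,I,E] [MISS #1: read from I]
Op 2: C3 read [C3 read: already in E, no change] -> [I,I,I,E] [hit: read from E]
Op 3: C0 read [C0 read from I: others=['C3=E'] -> C0=S, others downsized to S] -> [S,I,I,S] [MISS #2: read from I]
Op 4: C2 write [C2 write: invalidate ['C0=S', 'C3=S'] -> C2=M] -> [I,I,M,I] [MISS #3: write from I]
Op 5: C1 write [C1 write: invalidate ['C2=M'] -> C1=M] -> [I,M,I,I] [MISS #4: write from I]
Op 6: C2 write [C2 write: invalidate ['C1=M'] -> C2=M] -> [I,I,M,I] [MISS #5: write from I]
Op 7: C2 read [C2 read: already in M, no change] -> [I,I,M,I] [hit: read from M]
Op 8: C0 read [C0 read from I: others=['C2=M'] -> C0=S, others downsized to S] -> [S,I,S,I] [MISS #6: read from I]
Op 9: C0 read [C0 read: already in S, no change] -> [S,I,S,I] [hit: read from S]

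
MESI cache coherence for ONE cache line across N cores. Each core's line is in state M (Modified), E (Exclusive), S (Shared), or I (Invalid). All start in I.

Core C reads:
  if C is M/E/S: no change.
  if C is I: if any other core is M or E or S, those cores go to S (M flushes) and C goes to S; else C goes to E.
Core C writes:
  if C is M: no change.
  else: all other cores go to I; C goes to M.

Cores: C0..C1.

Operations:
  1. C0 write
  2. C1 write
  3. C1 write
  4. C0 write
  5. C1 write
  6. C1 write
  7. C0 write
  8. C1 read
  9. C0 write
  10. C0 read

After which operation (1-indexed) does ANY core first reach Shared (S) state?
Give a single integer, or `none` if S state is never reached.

Answer: 8

Derivation:
Op 1: C0 write [C0 write: invalidate none -> C0=M] -> [M,I]
Op 2: C1 write [C1 write: invalidate ['C0=M'] -> C1=M] -> [I,M]
Op 3: C1 write [C1 write: already M (modified), no change] -> [I,M]
Op 4: C0 write [C0 write: invalidate ['C1=M'] -> C0=M] -> [M,I]
Op 5: C1 write [C1 write: invalidate ['C0=M'] -> C1=M] -> [I,M]
Op 6: C1 write [C1 write: already M (modified), no change] -> [I,M]
Op 7: C0 write [C0 write: invalidate ['C1=M'] -> C0=M] -> [M,I]
Op 8: C1 read [C1 read from I: others=['C0=M'] -> C1=S, others downsized to S] -> [S,S]
  -> First S state at op 8; remaining ops need not be traced.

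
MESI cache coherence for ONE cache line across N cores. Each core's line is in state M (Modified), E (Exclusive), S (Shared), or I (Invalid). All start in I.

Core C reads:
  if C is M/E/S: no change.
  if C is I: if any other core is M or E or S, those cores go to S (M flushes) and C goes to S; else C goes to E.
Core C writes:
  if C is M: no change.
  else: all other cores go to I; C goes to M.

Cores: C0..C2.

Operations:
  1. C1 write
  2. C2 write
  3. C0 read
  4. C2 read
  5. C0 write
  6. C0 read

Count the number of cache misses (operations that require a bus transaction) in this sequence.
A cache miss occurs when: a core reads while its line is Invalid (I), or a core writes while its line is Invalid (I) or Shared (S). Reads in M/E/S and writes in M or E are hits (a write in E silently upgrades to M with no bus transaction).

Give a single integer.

Op 1: C1 write [C1 write: invalidate none -> C1=M] -> [I,M,I] [MISS #1: write from I]
Op 2: C2 write [C2 write: invalidate ['C1=M'] -> C2=M] -> [I,I,M] [MISS #2: write from I]
Op 3: C0 read [C0 read from I: others=['C2=M'] -> C0=S, others downsized to S] -> [S,I,S] [MISS #3: read from I]
Op 4: C2 read [C2 read: already in S, no change] -> [S,I,S] [hit: read from S]
Op 5: C0 write [C0 write: invalidate ['C2=S'] -> C0=M] -> [M,I,I] [MISS #4: write from S]
Op 6: C0 read [C0 read: already in M, no change] -> [M,I,I] [hit: read from M]

Answer: 4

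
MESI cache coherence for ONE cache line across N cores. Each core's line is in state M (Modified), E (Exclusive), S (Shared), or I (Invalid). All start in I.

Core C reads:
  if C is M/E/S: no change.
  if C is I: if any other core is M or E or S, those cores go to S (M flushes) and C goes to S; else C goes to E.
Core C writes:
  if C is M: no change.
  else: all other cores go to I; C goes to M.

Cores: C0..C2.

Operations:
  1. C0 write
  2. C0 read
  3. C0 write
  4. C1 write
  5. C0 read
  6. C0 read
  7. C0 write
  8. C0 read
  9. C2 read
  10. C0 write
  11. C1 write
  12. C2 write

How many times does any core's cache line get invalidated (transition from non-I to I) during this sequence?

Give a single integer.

Op 1: C0 write [C0 write: invalidate none -> C0=M] -> [M,I,I] (invalidations this op: 0; running total: 0)
Op 2: C0 read [C0 read: already in M, no change] -> [M,I,I] (invalidations this op: 0; running total: 0)
Op 3: C0 write [C0 write: already M (modified), no change] -> [M,I,I] (invalidations this op: 0; running total: 0)
Op 4: C1 write [C1 write: invalidate ['C0=M'] -> C1=M] -> [I,M,I] (invalidations this op: 1; running total: 1)
Op 5: C0 read [C0 read from I: others=['C1=M'] -> C0=S, others downsized to S] -> [S,S,I] (invalidations this op: 0; running total: 1)
Op 6: C0 read [C0 read: already in S, no change] -> [S,S,I] (invalidations this op: 0; running total: 1)
Op 7: C0 write [C0 write: invalidate ['C1=S'] -> C0=M] -> [M,I,I] (invalidations this op: 1; running total: 2)
Op 8: C0 read [C0 read: already in M, no change] -> [M,I,I] (invalidations this op: 0; running total: 2)
Op 9: C2 read [C2 read from I: others=['C0=M'] -> C2=S, others downsized to S] -> [S,I,S] (invalidations this op: 0; running total: 2)
Op 10: C0 write [C0 write: invalidate ['C2=S'] -> C0=M] -> [M,I,I] (invalidations this op: 1; running total: 3)
Op 11: C1 write [C1 write: invalidate ['C0=M'] -> C1=M] -> [I,M,I] (invalidations this op: 1; running total: 4)
Op 12: C2 write [C2 write: invalidate ['C1=M'] -> C2=M] -> [I,I,M] (invalidations this op: 1; running total: 5)

Answer: 5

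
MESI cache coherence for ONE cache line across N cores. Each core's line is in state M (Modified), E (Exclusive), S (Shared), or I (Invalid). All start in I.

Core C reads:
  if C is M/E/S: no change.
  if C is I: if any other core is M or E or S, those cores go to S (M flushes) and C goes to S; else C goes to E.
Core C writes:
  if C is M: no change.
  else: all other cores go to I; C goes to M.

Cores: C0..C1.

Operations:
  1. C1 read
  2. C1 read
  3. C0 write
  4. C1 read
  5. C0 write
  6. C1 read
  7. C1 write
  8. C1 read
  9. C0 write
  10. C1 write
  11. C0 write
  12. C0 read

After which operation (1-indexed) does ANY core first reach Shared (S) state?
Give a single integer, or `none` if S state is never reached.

Op 1: C1 read [C1 read from I: no other sharers -> C1=E (exclusive)] -> [I,E]
Op 2: C1 read [C1 read: already in E, no change] -> [I,E]
Op 3: C0 write [C0 write: invalidate ['C1=E'] -> C0=M] -> [M,I]
Op 4: C1 read [C1 read from I: others=['C0=M'] -> C1=S, others downsized to S] -> [S,S]
  -> First S state at op 4; remaining ops need not be traced.

Answer: 4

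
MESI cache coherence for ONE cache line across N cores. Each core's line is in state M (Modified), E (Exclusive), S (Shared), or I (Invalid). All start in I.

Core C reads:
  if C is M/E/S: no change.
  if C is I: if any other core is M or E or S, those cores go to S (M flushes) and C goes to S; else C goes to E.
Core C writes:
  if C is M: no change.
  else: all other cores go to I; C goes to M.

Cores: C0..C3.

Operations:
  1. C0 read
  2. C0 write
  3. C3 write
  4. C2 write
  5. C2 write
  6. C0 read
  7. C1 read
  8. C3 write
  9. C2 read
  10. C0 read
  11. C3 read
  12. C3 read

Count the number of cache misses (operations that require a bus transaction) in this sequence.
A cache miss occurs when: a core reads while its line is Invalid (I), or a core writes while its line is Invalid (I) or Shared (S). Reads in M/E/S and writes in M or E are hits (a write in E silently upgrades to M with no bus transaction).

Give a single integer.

Op 1: C0 read [C0 read from I: no other sharers -> C0=E (exclusive)] -> [E,I,I,I] [MISS #1: read from I]
Op 2: C0 write [C0 write: invalidate none -> C0=M] -> [M,I,I,I] [hit: write from E is a silent E->M upgrade, no bus transaction]
Op 3: C3 write [C3 write: invalidate ['C0=M'] -> C3=M] -> [I,I,I,M] [MISS #2: write from I]
Op 4: C2 write [C2 write: invalidate ['C3=M'] -> C2=M] -> [I,I,M,I] [MISS #3: write from I]
Op 5: C2 write [C2 write: already M (modified), no change] -> [I,I,M,I] [hit: write from M]
Op 6: C0 read [C0 read from I: others=['C2=M'] -> C0=S, others downsized to S] -> [S,I,S,I] [MISS #4: read from I]
Op 7: C1 read [C1 read from I: others=['C0=S', 'C2=S'] -> C1=S, others downsized to S] -> [S,S,S,I] [MISS #5: read from I]
Op 8: C3 write [C3 write: invalidate ['C0=S', 'C1=S', 'C2=S'] -> C3=M] -> [I,I,I,M] [MISS #6: write from I]
Op 9: C2 read [C2 read from I: others=['C3=M'] -> C2=S, others downsized to S] -> [I,I,S,S] [MISS #7: read from I]
Op 10: C0 read [C0 read from I: others=['C2=S', 'C3=S'] -> C0=S, others downsized to S] -> [S,I,S,S] [MISS #8: read from I]
Op 11: C3 read [C3 read: already in S, no change] -> [S,I,S,S] [hit: read from S]
Op 12: C3 read [C3 read: already in S, no change] -> [S,I,S,S] [hit: read from S]

Answer: 8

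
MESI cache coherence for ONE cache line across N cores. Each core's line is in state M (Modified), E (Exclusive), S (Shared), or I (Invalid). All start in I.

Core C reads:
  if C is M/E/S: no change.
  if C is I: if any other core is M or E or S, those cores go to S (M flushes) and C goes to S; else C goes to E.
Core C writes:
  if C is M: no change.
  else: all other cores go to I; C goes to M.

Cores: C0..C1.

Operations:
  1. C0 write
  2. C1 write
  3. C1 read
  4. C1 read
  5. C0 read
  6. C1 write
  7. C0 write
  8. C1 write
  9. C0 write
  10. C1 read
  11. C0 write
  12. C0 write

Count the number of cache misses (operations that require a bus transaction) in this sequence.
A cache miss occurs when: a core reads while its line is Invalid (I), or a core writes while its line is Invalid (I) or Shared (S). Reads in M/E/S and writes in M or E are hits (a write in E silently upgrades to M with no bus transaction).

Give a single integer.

Op 1: C0 write [C0 write: invalidate none -> C0=M] -> [M,I] [MISS #1: write from I]
Op 2: C1 write [C1 write: invalidate ['C0=M'] -> C1=M] -> [I,M] [MISS #2: write from I]
Op 3: C1 read [C1 read: already in M, no change] -> [I,M] [hit: read from M]
Op 4: C1 read [C1 read: already in M, no change] -> [I,M] [hit: read from M]
Op 5: C0 read [C0 read from I: others=['C1=M'] -> C0=S, others downsized to S] -> [S,S] [MISS #3: read from I]
Op 6: C1 write [C1 write: invalidate ['C0=S'] -> C1=M] -> [I,M] [MISS #4: write from S]
Op 7: C0 write [C0 write: invalidate ['C1=M'] -> C0=M] -> [M,I] [MISS #5: write from I]
Op 8: C1 write [C1 write: invalidate ['C0=M'] -> C1=M] -> [I,M] [MISS #6: write from I]
Op 9: C0 write [C0 write: invalidate ['C1=M'] -> C0=M] -> [M,I] [MISS #7: write from I]
Op 10: C1 read [C1 read from I: others=['C0=M'] -> C1=S, others downsized to S] -> [S,S] [MISS #8: read from I]
Op 11: C0 write [C0 write: invalidate ['C1=S'] -> C0=M] -> [M,I] [MISS #9: write from S]
Op 12: C0 write [C0 write: already M (modified), no change] -> [M,I] [hit: write from M]

Answer: 9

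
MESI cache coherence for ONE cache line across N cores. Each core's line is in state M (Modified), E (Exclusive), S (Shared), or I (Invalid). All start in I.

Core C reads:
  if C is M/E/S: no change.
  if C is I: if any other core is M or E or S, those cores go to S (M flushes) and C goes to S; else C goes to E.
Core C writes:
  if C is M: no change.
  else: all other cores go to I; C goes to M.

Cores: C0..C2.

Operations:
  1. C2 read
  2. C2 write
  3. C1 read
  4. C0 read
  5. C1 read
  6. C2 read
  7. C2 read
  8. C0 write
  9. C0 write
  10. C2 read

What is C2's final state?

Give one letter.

Answer: S

Derivation:
Op 1: C2 read [C2 read from I: no other sharers -> C2=E (exclusive)] -> [I,I,E]
Op 2: C2 write [C2 write: invalidate none -> C2=M] -> [I,I,M]
Op 3: C1 read [C1 read from I: others=['C2=M'] -> C1=S, others downsized to S] -> [I,S,S]
Op 4: C0 read [C0 read from I: others=['C1=S', 'C2=S'] -> C0=S, others downsized to S] -> [S,S,S]
Op 5: C1 read [C1 read: already in S, no change] -> [S,S,S]
Op 6: C2 read [C2 read: already in S, no change] -> [S,S,S]
Op 7: C2 read [C2 read: already in S, no change] -> [S,S,S]
Op 8: C0 write [C0 write: invalidate ['C1=S', 'C2=S'] -> C0=M] -> [M,I,I]
Op 9: C0 write [C0 write: already M (modified), no change] -> [M,I,I]
Op 10: C2 read [C2 read from I: others=['C0=M'] -> C2=S, others downsized to S] -> [S,I,S]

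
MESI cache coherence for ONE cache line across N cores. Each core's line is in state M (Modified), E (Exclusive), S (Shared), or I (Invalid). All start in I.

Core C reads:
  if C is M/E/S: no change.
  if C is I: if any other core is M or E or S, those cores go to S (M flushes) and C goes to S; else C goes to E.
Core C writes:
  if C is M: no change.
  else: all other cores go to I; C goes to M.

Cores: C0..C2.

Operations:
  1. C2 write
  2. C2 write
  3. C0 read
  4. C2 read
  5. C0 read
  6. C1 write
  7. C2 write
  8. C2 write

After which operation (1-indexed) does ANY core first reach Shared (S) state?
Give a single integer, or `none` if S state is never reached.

Op 1: C2 write [C2 write: invalidate none -> C2=M] -> [I,I,M]
Op 2: C2 write [C2 write: already M (modified), no change] -> [I,I,M]
Op 3: C0 read [C0 read from I: others=['C2=M'] -> C0=S, others downsized to S] -> [S,I,S]
  -> First S state at op 3; remaining ops need not be traced.

Answer: 3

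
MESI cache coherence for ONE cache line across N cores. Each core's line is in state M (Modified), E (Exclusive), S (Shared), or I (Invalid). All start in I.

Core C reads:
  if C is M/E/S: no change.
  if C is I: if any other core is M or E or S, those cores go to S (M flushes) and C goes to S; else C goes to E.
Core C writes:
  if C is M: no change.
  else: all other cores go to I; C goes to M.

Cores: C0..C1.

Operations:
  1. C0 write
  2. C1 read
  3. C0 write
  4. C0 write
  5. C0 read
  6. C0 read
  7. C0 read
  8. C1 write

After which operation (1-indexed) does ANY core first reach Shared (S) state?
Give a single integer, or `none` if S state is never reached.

Op 1: C0 write [C0 write: invalidate none -> C0=M] -> [M,I]
Op 2: C1 read [C1 read from I: others=['C0=M'] -> C1=S, others downsized to S] -> [S,S]
  -> First S state at op 2; remaining ops need not be traced.

Answer: 2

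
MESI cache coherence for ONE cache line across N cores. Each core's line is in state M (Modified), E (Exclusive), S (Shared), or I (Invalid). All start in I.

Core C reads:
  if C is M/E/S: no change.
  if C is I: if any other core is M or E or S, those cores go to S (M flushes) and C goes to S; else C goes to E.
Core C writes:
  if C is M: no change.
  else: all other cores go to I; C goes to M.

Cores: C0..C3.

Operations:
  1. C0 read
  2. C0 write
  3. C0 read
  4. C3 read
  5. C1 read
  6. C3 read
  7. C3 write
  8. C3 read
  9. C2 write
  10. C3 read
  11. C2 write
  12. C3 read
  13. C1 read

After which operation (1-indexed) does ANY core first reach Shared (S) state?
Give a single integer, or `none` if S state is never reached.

Answer: 4

Derivation:
Op 1: C0 read [C0 read from I: no other sharers -> C0=E (exclusive)] -> [E,I,I,I]
Op 2: C0 write [C0 write: invalidate none -> C0=M] -> [M,I,I,I]
Op 3: C0 read [C0 read: already in M, no change] -> [M,I,I,I]
Op 4: C3 read [C3 read from I: others=['C0=M'] -> C3=S, others downsized to S] -> [S,I,I,S]
  -> First S state at op 4; remaining ops need not be traced.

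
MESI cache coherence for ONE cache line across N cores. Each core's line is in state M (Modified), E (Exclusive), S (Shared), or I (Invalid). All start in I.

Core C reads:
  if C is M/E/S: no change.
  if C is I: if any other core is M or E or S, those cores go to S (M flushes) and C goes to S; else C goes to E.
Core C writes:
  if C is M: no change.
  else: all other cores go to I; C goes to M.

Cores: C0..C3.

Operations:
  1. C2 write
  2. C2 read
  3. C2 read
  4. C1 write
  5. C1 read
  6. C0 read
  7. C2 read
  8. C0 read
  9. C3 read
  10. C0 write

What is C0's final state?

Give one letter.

Op 1: C2 write [C2 write: invalidate none -> C2=M] -> [I,I,M,I]
Op 2: C2 read [C2 read: already in M, no change] -> [I,I,M,I]
Op 3: C2 read [C2 read: already in M, no change] -> [I,I,M,I]
Op 4: C1 write [C1 write: invalidate ['C2=M'] -> C1=M] -> [I,M,I,I]
Op 5: C1 read [C1 read: already in M, no change] -> [I,M,I,I]
Op 6: C0 read [C0 read from I: others=['C1=M'] -> C0=S, others downsized to S] -> [S,S,I,I]
Op 7: C2 read [C2 read from I: others=['C0=S', 'C1=S'] -> C2=S, others downsized to S] -> [S,S,S,I]
Op 8: C0 read [C0 read: already in S, no change] -> [S,S,S,I]
Op 9: C3 read [C3 read from I: others=['C0=S', 'C1=S', 'C2=S'] -> C3=S, others downsized to S] -> [S,S,S,S]
Op 10: C0 write [C0 write: invalidate ['C1=S', 'C2=S', 'C3=S'] -> C0=M] -> [M,I,I,I]

Answer: M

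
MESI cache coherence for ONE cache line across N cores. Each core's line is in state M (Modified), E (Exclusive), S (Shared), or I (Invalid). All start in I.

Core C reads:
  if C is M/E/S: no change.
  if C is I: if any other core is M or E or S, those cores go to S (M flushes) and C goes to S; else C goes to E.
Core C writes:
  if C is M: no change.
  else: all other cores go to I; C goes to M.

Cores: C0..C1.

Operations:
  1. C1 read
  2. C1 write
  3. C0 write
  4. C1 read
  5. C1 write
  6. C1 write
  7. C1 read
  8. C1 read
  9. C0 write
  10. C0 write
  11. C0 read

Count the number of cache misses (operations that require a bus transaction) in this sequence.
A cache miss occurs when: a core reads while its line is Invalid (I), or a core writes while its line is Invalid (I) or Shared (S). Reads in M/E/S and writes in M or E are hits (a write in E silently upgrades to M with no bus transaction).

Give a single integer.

Answer: 5

Derivation:
Op 1: C1 read [C1 read from I: no other sharers -> C1=E (exclusive)] -> [I,E] [MISS #1: read from I]
Op 2: C1 write [C1 write: invalidate none -> C1=M] -> [I,M] [hit: write from E is a silent E->M upgrade, no bus transaction]
Op 3: C0 write [C0 write: invalidate ['C1=M'] -> C0=M] -> [M,I] [MISS #2: write from I]
Op 4: C1 read [C1 read from I: others=['C0=M'] -> C1=S, others downsized to S] -> [S,S] [MISS #3: read from I]
Op 5: C1 write [C1 write: invalidate ['C0=S'] -> C1=M] -> [I,M] [MISS #4: write from S]
Op 6: C1 write [C1 write: already M (modified), no change] -> [I,M] [hit: write from M]
Op 7: C1 read [C1 read: already in M, no change] -> [I,M] [hit: read from M]
Op 8: C1 read [C1 read: already in M, no change] -> [I,M] [hit: read from M]
Op 9: C0 write [C0 write: invalidate ['C1=M'] -> C0=M] -> [M,I] [MISS #5: write from I]
Op 10: C0 write [C0 write: already M (modified), no change] -> [M,I] [hit: write from M]
Op 11: C0 read [C0 read: already in M, no change] -> [M,I] [hit: read from M]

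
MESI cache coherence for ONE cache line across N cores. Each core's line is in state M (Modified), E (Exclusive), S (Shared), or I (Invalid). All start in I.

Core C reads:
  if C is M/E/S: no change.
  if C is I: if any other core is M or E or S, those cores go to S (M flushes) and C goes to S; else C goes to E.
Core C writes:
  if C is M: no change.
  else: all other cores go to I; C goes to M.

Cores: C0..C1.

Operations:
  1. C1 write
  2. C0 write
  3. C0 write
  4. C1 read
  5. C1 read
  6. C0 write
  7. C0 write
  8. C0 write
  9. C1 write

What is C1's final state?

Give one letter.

Op 1: C1 write [C1 write: invalidate none -> C1=M] -> [I,M]
Op 2: C0 write [C0 write: invalidate ['C1=M'] -> C0=M] -> [M,I]
Op 3: C0 write [C0 write: already M (modified), no change] -> [M,I]
Op 4: C1 read [C1 read from I: others=['C0=M'] -> C1=S, others downsized to S] -> [S,S]
Op 5: C1 read [C1 read: already in S, no change] -> [S,S]
Op 6: C0 write [C0 write: invalidate ['C1=S'] -> C0=M] -> [M,I]
Op 7: C0 write [C0 write: already M (modified), no change] -> [M,I]
Op 8: C0 write [C0 write: already M (modified), no change] -> [M,I]
Op 9: C1 write [C1 write: invalidate ['C0=M'] -> C1=M] -> [I,M]

Answer: M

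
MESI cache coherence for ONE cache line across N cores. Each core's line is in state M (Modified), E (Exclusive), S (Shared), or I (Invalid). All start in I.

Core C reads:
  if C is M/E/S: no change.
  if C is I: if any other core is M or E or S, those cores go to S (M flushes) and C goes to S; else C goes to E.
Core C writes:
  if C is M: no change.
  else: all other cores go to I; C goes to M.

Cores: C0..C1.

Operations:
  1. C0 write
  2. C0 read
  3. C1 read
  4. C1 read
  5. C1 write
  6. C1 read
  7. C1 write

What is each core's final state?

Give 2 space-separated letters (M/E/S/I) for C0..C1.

Answer: I M

Derivation:
Op 1: C0 write [C0 write: invalidate none -> C0=M] -> [M,I]
Op 2: C0 read [C0 read: already in M, no change] -> [M,I]
Op 3: C1 read [C1 read from I: others=['C0=M'] -> C1=S, others downsized to S] -> [S,S]
Op 4: C1 read [C1 read: already in S, no change] -> [S,S]
Op 5: C1 write [C1 write: invalidate ['C0=S'] -> C1=M] -> [I,M]
Op 6: C1 read [C1 read: already in M, no change] -> [I,M]
Op 7: C1 write [C1 write: already M (modified), no change] -> [I,M]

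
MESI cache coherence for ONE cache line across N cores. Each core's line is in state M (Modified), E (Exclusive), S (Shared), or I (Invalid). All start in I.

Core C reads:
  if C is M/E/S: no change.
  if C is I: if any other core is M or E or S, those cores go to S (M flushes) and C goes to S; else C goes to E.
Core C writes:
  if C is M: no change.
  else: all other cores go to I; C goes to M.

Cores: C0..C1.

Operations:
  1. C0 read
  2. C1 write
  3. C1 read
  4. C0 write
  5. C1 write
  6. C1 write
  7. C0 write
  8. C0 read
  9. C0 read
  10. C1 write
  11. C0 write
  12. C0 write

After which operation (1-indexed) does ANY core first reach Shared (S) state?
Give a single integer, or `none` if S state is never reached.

Op 1: C0 read [C0 read from I: no other sharers -> C0=E (exclusive)] -> [E,I]
Op 2: C1 write [C1 write: invalidate ['C0=E'] -> C1=M] -> [I,M]
Op 3: C1 read [C1 read: already in M, no change] -> [I,M]
Op 4: C0 write [C0 write: invalidate ['C1=M'] -> C0=M] -> [M,I]
Op 5: C1 write [C1 write: invalidate ['C0=M'] -> C1=M] -> [I,M]
Op 6: C1 write [C1 write: already M (modified), no change] -> [I,M]
Op 7: C0 write [C0 write: invalidate ['C1=M'] -> C0=M] -> [M,I]
Op 8: C0 read [C0 read: already in M, no change] -> [M,I]
Op 9: C0 read [C0 read: already in M, no change] -> [M,I]
Op 10: C1 write [C1 write: invalidate ['C0=M'] -> C1=M] -> [I,M]
Op 11: C0 write [C0 write: invalidate ['C1=M'] -> C0=M] -> [M,I]
Op 12: C0 write [C0 write: already M (modified), no change] -> [M,I]
S state never reached in this sequence.

Answer: none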